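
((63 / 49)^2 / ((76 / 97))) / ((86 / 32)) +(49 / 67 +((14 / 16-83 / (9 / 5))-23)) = -12884857547 / 193119192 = -66.72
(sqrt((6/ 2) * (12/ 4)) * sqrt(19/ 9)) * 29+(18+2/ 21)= 380/ 21+29 * sqrt(19)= 144.50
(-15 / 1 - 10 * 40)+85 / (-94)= -39095 / 94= -415.90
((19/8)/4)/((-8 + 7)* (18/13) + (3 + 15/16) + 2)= 247/1894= 0.13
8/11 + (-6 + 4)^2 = 4.73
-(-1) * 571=571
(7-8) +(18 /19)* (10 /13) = -67 /247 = -0.27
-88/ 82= -1.07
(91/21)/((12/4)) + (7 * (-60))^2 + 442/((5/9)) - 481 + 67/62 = 493040779/2790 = 176717.13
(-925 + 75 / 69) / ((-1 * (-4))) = -10625 / 46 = -230.98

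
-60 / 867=-20 / 289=-0.07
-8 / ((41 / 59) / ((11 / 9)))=-5192 / 369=-14.07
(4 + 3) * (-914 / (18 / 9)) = -3199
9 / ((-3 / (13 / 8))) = -39 / 8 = -4.88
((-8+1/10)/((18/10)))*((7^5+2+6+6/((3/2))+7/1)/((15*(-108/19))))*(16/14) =25255826/25515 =989.84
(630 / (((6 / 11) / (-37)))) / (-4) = 42735 / 4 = 10683.75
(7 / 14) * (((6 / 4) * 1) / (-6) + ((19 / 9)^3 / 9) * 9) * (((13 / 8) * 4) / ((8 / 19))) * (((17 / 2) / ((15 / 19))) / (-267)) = -2130711167 / 747429120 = -2.85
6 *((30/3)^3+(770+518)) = 13728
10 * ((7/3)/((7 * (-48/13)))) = -65/72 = -0.90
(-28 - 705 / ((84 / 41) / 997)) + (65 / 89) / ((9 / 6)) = -2565033053 / 7476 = -343102.33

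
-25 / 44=-0.57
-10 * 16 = -160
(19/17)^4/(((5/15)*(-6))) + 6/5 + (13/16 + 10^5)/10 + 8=10008.50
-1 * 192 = -192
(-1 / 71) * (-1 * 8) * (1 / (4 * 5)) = 2 / 355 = 0.01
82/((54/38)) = 1558/27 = 57.70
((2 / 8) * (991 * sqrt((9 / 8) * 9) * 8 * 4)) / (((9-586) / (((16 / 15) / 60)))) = -7928 * sqrt(2) / 14425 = -0.78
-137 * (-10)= 1370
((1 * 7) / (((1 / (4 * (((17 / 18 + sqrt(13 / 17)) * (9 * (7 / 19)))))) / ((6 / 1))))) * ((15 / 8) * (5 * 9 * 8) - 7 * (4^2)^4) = -4578937692 / 19 - 4848286968 * sqrt(221) / 323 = -464139034.48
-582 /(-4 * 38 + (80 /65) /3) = 11349 /2956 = 3.84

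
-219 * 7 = -1533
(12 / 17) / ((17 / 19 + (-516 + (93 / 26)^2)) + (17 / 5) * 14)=-770640 / 496426061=-0.00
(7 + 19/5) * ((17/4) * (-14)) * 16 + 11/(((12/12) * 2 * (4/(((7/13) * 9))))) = -5342967/520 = -10274.94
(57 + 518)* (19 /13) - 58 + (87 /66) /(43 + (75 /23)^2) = 6348774897 /8114392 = 782.41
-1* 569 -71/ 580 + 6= -326611/ 580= -563.12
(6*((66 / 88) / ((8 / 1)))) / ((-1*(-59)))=9 / 944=0.01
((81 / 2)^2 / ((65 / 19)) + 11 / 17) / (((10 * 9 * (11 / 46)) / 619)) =30211810931 / 2187900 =13808.59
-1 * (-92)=92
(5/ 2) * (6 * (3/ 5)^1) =9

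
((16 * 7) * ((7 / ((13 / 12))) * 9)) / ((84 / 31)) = 31248 / 13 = 2403.69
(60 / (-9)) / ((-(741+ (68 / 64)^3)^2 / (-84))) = -9395240960 / 9241897922401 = -0.00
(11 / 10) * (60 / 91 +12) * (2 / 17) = 12672 / 7735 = 1.64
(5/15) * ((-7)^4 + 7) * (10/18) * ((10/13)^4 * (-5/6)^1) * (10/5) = -602000000/2313441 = -260.22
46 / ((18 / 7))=17.89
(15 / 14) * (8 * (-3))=-180 / 7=-25.71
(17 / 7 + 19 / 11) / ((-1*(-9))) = 0.46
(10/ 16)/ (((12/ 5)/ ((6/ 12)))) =25/ 192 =0.13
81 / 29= 2.79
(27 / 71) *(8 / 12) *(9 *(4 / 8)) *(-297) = -24057 / 71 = -338.83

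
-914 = -914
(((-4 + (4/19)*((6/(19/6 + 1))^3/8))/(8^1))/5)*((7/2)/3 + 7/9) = -2037301/10687500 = -0.19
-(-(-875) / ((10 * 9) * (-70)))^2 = -25 / 1296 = -0.02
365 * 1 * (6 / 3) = 730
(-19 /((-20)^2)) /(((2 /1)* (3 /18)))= -57 /400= -0.14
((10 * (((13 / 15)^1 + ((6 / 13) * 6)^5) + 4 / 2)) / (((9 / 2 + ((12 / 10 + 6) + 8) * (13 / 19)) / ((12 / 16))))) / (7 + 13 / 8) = 36918329560 / 3817263333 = 9.67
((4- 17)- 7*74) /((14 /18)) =-4779 /7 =-682.71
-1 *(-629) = 629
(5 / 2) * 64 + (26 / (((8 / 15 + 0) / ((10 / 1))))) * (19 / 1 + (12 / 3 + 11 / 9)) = 35905 / 3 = 11968.33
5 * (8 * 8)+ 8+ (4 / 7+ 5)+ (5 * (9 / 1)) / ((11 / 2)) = 26315 / 77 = 341.75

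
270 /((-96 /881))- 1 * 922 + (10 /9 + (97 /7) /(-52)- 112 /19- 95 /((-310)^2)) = -3404.86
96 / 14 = 48 / 7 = 6.86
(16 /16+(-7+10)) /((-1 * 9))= -4 /9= -0.44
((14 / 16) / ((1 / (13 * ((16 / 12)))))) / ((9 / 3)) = 91 / 18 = 5.06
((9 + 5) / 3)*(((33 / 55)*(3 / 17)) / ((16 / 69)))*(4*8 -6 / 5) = 111573 / 1700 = 65.63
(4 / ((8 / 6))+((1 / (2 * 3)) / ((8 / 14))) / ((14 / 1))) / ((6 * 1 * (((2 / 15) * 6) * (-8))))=-725 / 9216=-0.08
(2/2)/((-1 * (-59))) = 0.02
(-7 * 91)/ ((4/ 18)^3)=-464373/ 8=-58046.62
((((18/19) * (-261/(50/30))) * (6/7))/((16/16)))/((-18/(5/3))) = 1566/133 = 11.77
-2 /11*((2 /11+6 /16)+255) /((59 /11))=-22489 /2596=-8.66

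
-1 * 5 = -5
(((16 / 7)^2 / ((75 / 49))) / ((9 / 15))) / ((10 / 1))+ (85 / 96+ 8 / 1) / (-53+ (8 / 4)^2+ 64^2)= 1848943 / 3237600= 0.57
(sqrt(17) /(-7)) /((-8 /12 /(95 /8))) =285 * sqrt(17) /112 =10.49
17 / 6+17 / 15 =119 / 30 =3.97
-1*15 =-15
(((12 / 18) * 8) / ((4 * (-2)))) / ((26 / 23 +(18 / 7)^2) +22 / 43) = -48461 / 600018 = -0.08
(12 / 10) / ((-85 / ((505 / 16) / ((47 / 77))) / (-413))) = 9635703 / 31960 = 301.49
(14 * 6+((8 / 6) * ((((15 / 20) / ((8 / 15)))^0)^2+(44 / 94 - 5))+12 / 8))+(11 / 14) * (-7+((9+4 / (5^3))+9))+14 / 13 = 20743993 / 229125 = 90.54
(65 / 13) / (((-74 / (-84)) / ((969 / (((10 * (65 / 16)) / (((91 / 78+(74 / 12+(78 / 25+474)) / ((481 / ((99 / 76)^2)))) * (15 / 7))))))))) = 183094900029 / 219792950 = 833.03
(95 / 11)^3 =857375 / 1331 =644.16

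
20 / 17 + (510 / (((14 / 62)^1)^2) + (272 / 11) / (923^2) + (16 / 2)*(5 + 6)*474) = 51715.42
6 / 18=1 / 3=0.33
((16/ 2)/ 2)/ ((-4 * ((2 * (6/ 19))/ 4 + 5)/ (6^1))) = -57/ 49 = -1.16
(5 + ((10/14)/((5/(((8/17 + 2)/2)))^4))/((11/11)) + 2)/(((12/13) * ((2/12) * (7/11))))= 746752721/10440125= 71.53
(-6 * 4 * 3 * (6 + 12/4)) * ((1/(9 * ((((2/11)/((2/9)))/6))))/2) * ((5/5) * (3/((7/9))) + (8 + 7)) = -34848/7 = -4978.29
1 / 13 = 0.08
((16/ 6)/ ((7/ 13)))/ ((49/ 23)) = 2392/ 1029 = 2.32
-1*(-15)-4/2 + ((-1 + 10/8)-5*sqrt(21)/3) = 53/4-5*sqrt(21)/3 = 5.61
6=6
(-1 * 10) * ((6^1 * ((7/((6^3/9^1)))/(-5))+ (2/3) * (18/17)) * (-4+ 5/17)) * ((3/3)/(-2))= -7623/1156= -6.59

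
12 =12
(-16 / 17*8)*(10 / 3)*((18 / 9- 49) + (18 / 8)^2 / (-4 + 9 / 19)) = 4153840 / 3417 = 1215.64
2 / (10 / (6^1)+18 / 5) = 30 / 79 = 0.38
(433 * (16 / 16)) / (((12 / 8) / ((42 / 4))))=3031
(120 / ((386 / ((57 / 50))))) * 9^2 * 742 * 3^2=184993956 / 965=191703.58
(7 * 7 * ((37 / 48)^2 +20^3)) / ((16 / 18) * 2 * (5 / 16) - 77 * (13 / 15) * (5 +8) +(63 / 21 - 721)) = -4516175405 / 18258944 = -247.34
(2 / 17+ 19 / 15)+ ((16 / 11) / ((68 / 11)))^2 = 6241 / 4335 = 1.44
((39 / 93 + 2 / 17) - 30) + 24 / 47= -717121 / 24769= -28.95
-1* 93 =-93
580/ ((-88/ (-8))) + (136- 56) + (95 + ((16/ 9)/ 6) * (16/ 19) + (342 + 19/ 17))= 54785660/ 95931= 571.09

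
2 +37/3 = 43/3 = 14.33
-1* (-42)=42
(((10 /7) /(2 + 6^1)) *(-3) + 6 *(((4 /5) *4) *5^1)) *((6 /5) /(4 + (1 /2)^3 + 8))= 32076 /3395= 9.45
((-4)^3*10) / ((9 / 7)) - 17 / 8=-35993 / 72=-499.90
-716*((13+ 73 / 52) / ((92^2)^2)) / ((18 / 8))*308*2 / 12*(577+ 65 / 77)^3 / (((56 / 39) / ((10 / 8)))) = -1054438312538550595 / 1911372236928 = -551665.60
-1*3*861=-2583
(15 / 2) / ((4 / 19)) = 285 / 8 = 35.62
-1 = -1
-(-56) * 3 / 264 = 7 / 11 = 0.64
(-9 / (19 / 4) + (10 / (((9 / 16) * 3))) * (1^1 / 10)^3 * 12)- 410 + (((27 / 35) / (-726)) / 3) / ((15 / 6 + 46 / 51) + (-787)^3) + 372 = -7169431058554237943 / 180029591152332075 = -39.82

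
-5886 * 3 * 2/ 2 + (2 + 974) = -16682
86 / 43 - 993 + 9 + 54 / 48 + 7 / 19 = -149037 / 152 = -980.51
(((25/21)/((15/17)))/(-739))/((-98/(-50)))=-2125/2281293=-0.00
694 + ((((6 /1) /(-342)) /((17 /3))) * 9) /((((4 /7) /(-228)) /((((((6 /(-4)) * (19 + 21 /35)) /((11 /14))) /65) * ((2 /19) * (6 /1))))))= 796711606 /1154725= 689.96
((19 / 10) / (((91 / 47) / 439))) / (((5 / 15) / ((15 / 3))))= 1176081 / 182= 6461.98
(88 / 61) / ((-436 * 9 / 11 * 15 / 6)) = -484 / 299205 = -0.00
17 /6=2.83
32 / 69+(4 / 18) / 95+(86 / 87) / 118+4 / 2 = 83258521 / 33646815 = 2.47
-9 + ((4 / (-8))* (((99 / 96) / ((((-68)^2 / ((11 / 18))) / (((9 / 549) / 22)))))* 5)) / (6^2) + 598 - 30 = 4359364558793 / 7798505472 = 559.00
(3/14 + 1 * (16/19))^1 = 281/266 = 1.06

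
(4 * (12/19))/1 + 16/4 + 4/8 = 267/38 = 7.03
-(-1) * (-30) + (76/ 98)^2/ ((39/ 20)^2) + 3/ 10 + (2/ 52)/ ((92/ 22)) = -49611398267/ 1679883660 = -29.53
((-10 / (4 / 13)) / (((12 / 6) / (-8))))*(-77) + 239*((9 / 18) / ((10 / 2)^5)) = -62562261 / 6250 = -10009.96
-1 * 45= -45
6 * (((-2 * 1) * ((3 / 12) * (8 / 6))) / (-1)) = 4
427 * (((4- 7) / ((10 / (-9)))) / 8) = 11529 / 80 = 144.11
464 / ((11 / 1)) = 464 / 11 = 42.18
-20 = -20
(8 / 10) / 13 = 4 / 65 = 0.06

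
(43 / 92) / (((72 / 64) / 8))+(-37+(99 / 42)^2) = -1140893 / 40572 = -28.12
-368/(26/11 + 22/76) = -153824/1109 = -138.71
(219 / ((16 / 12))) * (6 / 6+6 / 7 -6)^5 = -200449.59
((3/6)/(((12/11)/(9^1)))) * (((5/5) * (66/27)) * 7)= 847/12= 70.58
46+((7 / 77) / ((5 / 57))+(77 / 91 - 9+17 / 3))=95558 / 2145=44.55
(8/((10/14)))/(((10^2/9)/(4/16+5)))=1323/250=5.29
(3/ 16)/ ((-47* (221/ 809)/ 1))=-2427/ 166192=-0.01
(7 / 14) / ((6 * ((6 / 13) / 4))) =13 / 18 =0.72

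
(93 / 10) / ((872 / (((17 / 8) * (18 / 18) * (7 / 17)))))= 651 / 69760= 0.01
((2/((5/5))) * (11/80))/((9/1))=11/360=0.03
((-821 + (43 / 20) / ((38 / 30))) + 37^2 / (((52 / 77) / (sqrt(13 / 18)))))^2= 4918656059035 / 1351584 -6563751271 * sqrt(26) / 11856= 816245.78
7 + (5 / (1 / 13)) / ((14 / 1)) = 163 / 14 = 11.64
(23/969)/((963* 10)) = 23/9331470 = 0.00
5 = 5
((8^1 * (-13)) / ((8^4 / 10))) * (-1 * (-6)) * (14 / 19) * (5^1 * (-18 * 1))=61425 / 608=101.03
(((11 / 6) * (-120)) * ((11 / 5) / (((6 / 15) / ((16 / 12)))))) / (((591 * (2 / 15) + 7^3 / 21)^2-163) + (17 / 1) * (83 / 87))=-10527000 / 58095791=-0.18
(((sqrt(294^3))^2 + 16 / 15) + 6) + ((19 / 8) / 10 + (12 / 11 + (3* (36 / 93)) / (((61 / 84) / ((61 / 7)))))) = 2079734966093 / 81840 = 25412206.33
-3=-3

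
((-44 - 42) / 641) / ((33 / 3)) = -86 / 7051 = -0.01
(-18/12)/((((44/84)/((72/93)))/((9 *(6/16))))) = -5103/682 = -7.48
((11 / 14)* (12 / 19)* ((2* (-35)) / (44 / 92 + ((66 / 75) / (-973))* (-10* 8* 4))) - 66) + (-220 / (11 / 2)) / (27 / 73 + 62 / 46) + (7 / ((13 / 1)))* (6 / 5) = -310331375706 / 2317802305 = -133.89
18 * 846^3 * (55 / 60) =9990679644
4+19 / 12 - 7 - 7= -101 / 12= -8.42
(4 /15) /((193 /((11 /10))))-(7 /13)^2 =-705557 /2446275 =-0.29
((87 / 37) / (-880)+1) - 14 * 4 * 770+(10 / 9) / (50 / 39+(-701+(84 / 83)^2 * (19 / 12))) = -789969748346827753 / 18320686245840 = -43119.00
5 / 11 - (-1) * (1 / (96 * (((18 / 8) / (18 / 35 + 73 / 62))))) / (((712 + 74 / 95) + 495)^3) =0.45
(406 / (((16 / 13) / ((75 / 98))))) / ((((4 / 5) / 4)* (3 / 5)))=235625 / 112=2103.79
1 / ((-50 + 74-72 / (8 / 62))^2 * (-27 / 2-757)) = -1 / 219712698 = -0.00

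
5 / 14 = 0.36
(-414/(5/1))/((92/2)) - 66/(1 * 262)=-1344/655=-2.05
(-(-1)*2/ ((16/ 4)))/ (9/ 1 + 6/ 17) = 17/ 318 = 0.05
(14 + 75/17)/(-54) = -313/918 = -0.34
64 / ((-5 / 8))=-512 / 5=-102.40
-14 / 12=-7 / 6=-1.17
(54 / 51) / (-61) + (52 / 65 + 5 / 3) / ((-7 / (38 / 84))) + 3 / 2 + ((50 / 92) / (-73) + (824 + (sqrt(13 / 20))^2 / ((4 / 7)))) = 50766396829921 / 61426819440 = 826.45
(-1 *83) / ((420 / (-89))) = 7387 / 420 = 17.59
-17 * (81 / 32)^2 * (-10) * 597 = 332937945 / 512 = 650269.42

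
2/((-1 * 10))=-1/5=-0.20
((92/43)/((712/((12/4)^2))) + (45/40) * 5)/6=57681/61232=0.94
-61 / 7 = -8.71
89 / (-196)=-89 / 196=-0.45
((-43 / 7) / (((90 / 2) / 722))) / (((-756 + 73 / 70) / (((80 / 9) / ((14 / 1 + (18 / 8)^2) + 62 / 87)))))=53601280 / 913428441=0.06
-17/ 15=-1.13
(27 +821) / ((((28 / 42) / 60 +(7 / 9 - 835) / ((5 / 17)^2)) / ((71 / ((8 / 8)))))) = -27093600 / 4339619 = -6.24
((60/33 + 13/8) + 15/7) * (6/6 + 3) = 3441/154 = 22.34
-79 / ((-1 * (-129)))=-79 / 129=-0.61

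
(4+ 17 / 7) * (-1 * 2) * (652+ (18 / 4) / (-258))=-8382.63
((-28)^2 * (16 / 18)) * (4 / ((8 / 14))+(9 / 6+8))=34496 / 3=11498.67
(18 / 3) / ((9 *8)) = 1 / 12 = 0.08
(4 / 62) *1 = 2 / 31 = 0.06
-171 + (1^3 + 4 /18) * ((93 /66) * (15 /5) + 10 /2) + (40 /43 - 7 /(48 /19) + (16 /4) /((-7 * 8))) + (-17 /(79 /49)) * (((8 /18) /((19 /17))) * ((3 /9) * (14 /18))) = -285836678653 /1756602288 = -162.72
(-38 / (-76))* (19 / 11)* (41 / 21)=1.69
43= 43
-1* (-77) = 77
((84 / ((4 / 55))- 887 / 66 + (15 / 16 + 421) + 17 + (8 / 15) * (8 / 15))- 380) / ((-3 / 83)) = -3946732087 / 118800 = -33221.65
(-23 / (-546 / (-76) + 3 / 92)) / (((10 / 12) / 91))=-7317128 / 21025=-348.02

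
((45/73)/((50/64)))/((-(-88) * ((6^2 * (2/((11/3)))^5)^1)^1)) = 14641/2838240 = 0.01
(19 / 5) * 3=11.40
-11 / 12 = -0.92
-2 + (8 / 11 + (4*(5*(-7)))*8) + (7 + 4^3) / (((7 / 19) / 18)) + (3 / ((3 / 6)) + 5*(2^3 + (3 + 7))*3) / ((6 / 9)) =212642 / 77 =2761.58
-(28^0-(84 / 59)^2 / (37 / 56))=266339 / 128797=2.07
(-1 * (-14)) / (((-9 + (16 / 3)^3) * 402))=0.00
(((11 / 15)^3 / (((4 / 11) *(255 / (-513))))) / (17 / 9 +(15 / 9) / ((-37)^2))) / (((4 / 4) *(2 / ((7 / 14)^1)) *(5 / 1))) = -1142481153 / 19794800000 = -0.06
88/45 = 1.96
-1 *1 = -1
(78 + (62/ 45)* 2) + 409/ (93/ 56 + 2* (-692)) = 280280894/ 3483495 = 80.46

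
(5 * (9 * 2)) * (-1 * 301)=-27090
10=10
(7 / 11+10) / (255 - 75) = 13 / 220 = 0.06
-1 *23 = -23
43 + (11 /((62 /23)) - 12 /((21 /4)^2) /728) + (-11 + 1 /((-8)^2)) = 36.10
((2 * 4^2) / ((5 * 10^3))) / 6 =2 / 1875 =0.00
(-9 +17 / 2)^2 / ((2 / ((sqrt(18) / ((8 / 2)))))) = 3* sqrt(2) / 32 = 0.13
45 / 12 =3.75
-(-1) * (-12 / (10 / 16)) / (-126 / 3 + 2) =12 / 25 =0.48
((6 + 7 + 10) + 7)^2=900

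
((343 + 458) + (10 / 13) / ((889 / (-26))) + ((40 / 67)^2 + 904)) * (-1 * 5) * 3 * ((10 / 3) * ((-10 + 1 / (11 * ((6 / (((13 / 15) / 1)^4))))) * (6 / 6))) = 3029263932906301 / 3555732411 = 851938.11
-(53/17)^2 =-2809/289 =-9.72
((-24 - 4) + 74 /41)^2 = 1153476 /1681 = 686.18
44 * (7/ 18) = 154/ 9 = 17.11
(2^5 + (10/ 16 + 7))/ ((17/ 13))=30.30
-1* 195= -195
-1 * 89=-89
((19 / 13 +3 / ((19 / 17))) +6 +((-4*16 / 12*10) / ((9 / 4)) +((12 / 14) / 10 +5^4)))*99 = 1570137272 / 25935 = 60541.25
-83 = -83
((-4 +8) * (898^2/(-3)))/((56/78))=-10483252/7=-1497607.43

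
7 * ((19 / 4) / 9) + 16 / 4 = 277 / 36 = 7.69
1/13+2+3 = 66/13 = 5.08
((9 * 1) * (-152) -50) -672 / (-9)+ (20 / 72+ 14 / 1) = -23923 / 18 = -1329.06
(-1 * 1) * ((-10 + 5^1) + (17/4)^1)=3/4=0.75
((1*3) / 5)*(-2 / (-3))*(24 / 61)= 48 / 305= 0.16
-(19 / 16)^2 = -361 / 256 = -1.41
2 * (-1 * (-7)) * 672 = 9408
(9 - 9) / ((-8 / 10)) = 0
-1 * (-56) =56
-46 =-46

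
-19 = -19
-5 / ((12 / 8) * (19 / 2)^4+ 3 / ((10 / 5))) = -0.00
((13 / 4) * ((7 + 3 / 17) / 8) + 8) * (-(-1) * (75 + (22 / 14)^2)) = 2817581 / 3332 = 845.61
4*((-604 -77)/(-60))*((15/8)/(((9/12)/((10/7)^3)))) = 113500/343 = 330.90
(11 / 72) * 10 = 55 / 36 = 1.53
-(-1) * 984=984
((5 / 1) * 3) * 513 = 7695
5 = 5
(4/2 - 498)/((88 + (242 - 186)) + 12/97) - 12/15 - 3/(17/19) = -451223/59415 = -7.59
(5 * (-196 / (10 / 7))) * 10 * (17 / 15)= -23324 / 3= -7774.67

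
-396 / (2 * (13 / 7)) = -1386 / 13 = -106.62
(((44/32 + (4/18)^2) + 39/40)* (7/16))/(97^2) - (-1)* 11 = 2682721289/243881280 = 11.00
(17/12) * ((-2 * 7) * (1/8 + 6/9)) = -2261/144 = -15.70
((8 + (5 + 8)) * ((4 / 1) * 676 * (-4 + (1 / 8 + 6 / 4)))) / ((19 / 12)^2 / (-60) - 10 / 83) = 7439402880 / 8951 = 831125.34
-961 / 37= -25.97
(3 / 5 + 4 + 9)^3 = 314432 / 125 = 2515.46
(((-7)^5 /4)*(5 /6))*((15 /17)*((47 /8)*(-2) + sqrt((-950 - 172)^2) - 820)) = -896733.78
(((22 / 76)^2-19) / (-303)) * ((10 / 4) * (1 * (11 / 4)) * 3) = 1502325 / 1166752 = 1.29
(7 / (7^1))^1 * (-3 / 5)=-3 / 5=-0.60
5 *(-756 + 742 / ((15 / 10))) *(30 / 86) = -19600 / 43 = -455.81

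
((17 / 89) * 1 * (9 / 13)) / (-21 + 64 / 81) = -12393 / 1894009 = -0.01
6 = 6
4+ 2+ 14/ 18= 61/ 9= 6.78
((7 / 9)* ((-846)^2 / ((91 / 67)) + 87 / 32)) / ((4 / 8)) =511501007 / 624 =819713.15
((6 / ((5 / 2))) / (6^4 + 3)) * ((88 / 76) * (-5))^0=4 / 2165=0.00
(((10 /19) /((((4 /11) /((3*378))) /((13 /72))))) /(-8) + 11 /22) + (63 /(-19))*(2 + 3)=-64597 /1216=-53.12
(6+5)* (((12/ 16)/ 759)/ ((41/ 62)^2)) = 961/ 38663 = 0.02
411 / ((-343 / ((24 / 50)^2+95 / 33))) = -1255057 / 336875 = -3.73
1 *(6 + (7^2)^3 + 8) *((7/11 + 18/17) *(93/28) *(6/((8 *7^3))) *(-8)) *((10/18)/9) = -715.36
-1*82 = -82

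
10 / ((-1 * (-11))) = 0.91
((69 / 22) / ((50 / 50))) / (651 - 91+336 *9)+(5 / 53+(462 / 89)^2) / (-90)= -446243129723 / 1489563694080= -0.30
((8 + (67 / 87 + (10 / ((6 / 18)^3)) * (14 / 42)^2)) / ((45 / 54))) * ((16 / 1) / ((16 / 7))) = 47222 / 145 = 325.67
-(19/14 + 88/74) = -2.55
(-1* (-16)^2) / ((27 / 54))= -512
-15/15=-1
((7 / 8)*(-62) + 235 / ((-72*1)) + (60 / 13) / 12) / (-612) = 53473 / 572832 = 0.09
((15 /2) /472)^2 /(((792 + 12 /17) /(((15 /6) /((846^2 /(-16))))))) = -2125 /119374954910208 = -0.00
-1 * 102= -102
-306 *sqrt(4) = -612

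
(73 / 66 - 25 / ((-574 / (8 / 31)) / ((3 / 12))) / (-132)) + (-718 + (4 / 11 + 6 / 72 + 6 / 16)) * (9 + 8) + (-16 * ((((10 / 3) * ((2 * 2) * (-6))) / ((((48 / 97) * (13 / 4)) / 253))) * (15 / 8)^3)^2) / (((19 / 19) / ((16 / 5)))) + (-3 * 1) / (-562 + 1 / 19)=-3982401965328812864266459 / 11301919172544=-352365107600.78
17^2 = 289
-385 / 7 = -55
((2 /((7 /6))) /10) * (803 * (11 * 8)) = 423984 /35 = 12113.83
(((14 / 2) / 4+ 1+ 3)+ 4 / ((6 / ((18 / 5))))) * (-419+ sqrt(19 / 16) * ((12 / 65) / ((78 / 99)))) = -68297 / 20+ 16137 * sqrt(19) / 33800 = -3412.77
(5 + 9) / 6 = 7 / 3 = 2.33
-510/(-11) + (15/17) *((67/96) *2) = 142405/2992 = 47.60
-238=-238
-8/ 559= -0.01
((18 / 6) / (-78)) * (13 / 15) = -1 / 30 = -0.03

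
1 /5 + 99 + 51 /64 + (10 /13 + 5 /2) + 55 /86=18586641 /178880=103.91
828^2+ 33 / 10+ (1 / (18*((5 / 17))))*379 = 6170930 / 9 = 685658.89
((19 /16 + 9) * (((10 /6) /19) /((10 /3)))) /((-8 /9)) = -1467 /4864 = -0.30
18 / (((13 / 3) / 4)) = 216 / 13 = 16.62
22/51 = 0.43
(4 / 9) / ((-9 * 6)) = -0.01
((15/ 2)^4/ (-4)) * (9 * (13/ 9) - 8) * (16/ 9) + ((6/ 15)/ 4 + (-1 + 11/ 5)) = -140599/ 20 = -7029.95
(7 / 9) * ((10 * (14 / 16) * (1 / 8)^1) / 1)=245 / 288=0.85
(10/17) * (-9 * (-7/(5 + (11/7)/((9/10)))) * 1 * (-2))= -15876/1445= -10.99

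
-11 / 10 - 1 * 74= -751 / 10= -75.10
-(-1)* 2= 2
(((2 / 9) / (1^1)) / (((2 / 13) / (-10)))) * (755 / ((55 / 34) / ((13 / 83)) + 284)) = -43382300 / 1170837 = -37.05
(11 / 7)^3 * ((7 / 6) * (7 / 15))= 1331 / 630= 2.11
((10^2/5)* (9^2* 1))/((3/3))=1620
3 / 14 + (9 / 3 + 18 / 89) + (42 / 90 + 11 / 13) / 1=1149091 / 242970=4.73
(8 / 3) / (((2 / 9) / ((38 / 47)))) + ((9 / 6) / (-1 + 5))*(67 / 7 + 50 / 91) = 461829 / 34216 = 13.50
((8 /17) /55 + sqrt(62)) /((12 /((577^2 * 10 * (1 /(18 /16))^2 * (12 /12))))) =85229824 /45441 + 53268640 * sqrt(62) /243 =1727956.65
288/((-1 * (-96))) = 3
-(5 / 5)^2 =-1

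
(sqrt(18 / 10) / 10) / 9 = 0.01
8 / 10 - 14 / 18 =1 / 45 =0.02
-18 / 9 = -2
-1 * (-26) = 26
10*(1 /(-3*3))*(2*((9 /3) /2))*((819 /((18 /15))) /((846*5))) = -455 /846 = -0.54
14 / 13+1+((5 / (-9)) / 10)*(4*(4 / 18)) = 2135 / 1053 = 2.03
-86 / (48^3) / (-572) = 43 / 31629312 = 0.00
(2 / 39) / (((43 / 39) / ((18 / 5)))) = 36 / 215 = 0.17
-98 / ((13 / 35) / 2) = -6860 / 13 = -527.69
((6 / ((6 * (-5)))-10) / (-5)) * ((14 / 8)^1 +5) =1377 / 100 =13.77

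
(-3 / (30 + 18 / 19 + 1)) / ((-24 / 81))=1539 / 4856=0.32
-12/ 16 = -3/ 4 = -0.75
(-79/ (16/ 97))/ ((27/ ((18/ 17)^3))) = -206901/ 9826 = -21.06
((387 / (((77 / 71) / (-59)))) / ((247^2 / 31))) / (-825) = 16751811 / 1291865575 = 0.01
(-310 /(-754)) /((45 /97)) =3007 /3393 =0.89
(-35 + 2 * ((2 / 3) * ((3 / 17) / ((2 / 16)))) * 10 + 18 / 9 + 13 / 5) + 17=461 / 85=5.42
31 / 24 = 1.29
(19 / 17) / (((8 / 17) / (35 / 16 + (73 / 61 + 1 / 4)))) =67393 / 7808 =8.63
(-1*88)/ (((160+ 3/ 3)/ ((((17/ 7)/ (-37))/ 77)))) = 136/ 291893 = 0.00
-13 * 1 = -13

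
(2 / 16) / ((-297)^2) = 1 / 705672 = 0.00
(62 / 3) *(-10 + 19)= 186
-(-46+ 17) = 29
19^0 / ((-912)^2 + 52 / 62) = 31 / 25784090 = 0.00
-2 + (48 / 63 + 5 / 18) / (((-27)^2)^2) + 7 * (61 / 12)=4497585445 / 133923132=33.58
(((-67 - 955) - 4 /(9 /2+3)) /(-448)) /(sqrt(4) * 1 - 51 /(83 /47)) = -0.08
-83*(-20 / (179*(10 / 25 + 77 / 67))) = 556100 / 92901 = 5.99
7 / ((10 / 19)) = 13.30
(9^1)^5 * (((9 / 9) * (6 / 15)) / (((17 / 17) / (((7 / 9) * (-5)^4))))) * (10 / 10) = 11481750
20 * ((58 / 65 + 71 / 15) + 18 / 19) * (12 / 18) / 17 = 194824 / 37791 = 5.16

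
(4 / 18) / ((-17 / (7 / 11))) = -14 / 1683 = -0.01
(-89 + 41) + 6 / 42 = -335 / 7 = -47.86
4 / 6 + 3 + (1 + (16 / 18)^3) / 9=25298 / 6561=3.86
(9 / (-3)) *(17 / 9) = -17 / 3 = -5.67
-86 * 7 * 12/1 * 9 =-65016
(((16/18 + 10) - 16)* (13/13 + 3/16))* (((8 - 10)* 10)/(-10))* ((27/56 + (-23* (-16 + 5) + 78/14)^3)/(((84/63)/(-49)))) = 7712193122.82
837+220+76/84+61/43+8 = 963793/903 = 1067.32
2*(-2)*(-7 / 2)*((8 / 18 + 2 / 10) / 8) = 203 / 180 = 1.13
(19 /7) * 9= 171 /7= 24.43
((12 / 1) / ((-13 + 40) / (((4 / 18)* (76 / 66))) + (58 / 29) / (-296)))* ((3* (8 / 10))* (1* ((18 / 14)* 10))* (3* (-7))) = -5466528 / 74171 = -73.70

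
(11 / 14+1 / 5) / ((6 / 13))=299 / 140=2.14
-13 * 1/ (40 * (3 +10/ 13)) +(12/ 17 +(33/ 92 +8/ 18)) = 9813379/ 6897240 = 1.42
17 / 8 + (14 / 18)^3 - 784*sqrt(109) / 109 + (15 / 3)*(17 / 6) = 97757 / 5832 - 784*sqrt(109) / 109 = -58.33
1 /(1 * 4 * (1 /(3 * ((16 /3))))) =4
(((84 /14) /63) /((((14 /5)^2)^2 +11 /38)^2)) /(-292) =-282031250 /3297726781475637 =-0.00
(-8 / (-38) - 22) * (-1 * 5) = 2070 / 19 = 108.95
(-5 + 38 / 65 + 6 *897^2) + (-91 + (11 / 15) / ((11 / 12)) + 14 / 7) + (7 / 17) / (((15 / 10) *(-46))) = 4827561.38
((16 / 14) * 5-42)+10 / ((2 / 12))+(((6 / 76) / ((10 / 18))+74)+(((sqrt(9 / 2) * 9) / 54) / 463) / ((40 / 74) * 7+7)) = 37 * sqrt(2) / 738948+130149 / 1330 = 97.86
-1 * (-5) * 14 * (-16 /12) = -280 /3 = -93.33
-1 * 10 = -10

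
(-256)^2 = 65536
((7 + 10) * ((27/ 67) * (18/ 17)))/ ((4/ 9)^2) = 19683/ 536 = 36.72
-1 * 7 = -7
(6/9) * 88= 176/3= 58.67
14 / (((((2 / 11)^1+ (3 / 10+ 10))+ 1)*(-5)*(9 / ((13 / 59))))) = -4004 / 670653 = -0.01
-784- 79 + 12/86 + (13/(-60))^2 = -133563533/154800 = -862.81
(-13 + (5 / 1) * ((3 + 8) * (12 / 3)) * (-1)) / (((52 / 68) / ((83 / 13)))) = -328763 / 169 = -1945.34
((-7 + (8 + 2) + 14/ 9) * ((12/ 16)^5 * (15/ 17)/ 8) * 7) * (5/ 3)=193725/ 139264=1.39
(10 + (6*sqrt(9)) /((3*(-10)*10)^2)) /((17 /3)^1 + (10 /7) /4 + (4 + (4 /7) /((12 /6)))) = 1050021 /1082500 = 0.97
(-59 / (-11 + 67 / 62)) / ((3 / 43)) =157294 / 1845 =85.25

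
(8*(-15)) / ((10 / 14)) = -168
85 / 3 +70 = 295 / 3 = 98.33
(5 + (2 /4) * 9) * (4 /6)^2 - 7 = -25 /9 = -2.78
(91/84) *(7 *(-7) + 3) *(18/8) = -897/8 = -112.12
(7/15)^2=49/225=0.22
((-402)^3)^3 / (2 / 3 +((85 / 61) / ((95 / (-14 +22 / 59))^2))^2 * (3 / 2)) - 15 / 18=-362492575839806822667680249861338783028645 / 883030932394216134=-410509487880518957160497.50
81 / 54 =3 / 2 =1.50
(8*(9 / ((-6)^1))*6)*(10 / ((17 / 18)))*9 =-116640 / 17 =-6861.18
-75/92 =-0.82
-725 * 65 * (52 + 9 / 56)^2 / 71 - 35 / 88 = -4422901402495 / 2449216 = -1805843.75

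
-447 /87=-149 /29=-5.14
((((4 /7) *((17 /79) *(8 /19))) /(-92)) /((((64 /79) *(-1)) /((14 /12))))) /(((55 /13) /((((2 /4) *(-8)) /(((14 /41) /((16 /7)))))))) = -18122 /3533145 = -0.01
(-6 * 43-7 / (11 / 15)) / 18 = -327 / 22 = -14.86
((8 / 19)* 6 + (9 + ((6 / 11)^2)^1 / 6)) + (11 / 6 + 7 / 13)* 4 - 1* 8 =1171249 / 89661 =13.06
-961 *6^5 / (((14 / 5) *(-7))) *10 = 186818400 / 49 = 3812620.41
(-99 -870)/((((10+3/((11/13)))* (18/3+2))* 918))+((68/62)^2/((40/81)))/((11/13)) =3253666081/1134056880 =2.87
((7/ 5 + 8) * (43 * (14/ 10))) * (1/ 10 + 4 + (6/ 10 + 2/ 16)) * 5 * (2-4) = -2730371/ 100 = -27303.71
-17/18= -0.94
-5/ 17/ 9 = -5/ 153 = -0.03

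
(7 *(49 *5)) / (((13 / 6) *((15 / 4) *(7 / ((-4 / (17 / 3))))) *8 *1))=-588 / 221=-2.66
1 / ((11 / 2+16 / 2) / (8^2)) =128 / 27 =4.74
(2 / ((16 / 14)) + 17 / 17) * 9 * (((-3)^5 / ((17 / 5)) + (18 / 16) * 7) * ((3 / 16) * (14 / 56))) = -2568753 / 34816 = -73.78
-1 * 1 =-1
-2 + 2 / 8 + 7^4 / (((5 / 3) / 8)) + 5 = 230561 / 20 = 11528.05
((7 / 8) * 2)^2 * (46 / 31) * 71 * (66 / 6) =880187 / 248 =3549.14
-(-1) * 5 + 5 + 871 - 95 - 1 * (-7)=793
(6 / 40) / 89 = 3 / 1780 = 0.00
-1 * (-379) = 379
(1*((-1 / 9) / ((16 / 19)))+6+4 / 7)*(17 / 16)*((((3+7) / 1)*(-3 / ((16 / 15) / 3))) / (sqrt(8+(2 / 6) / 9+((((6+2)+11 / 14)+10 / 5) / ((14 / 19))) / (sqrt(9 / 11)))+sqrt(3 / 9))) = -641085724575*sqrt(33)*sqrt(42532+25821*sqrt(11)) / 5808061058048 - 332125159275*sqrt(3) / 45375477016+13462800216075*sqrt(33) / 2904030529024+15815483775*sqrt(3)*sqrt(42532+25821*sqrt(11)) / 90750954032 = -104.99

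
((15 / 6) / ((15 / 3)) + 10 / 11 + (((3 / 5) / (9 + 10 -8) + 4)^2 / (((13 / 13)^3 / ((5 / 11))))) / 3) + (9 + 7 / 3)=608263 / 39930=15.23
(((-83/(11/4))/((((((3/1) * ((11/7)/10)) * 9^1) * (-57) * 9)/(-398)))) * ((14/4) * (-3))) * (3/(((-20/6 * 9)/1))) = -3237332/558657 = -5.79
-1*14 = -14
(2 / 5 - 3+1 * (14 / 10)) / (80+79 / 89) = -534 / 35995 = -0.01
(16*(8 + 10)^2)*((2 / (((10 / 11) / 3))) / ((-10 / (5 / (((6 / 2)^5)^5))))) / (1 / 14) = -4928 / 17433922005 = -0.00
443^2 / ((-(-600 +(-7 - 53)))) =196249 / 660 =297.35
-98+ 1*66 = -32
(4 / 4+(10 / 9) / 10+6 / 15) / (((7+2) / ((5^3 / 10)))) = 170 / 81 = 2.10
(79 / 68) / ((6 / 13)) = 1027 / 408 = 2.52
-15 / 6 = -2.50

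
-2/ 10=-1/ 5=-0.20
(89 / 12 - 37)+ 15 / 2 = -22.08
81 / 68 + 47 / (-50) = 0.25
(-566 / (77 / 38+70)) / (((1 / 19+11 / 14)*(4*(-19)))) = 10754 / 87193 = 0.12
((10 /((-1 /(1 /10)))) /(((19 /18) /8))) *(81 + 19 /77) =-900864 /1463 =-615.76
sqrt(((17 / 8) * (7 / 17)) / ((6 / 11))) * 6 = sqrt(231) / 2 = 7.60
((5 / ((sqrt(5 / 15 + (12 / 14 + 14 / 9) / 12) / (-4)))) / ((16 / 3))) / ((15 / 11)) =-33 * sqrt(2121) / 404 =-3.76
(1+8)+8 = 17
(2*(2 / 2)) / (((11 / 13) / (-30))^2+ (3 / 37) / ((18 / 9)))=11255400 / 232627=48.38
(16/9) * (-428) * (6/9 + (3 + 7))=-219136/27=-8116.15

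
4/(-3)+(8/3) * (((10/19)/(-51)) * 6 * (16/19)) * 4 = -11596/6137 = -1.89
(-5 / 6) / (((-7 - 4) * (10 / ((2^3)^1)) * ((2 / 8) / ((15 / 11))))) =40 / 121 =0.33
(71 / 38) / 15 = 71 / 570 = 0.12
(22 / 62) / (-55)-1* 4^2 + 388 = 57659 / 155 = 371.99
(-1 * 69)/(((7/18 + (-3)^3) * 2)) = 621/479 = 1.30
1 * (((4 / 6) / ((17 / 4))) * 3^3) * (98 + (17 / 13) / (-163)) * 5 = 74752200 / 36023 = 2075.12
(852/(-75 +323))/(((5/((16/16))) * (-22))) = -213/6820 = -0.03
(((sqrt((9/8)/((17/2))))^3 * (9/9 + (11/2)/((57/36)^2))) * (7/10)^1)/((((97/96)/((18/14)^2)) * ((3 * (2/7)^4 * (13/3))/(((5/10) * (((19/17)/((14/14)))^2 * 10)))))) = 2594737719 * sqrt(17)/842559848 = 12.70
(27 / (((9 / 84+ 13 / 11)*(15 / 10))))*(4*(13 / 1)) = 288288 / 397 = 726.17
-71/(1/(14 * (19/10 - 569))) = 2818487/5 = 563697.40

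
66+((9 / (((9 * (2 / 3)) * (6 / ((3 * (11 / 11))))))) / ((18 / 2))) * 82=72.83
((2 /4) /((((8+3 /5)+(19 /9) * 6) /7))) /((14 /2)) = 15 /638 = 0.02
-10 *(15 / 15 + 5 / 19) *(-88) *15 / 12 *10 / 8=33000 / 19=1736.84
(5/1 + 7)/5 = 2.40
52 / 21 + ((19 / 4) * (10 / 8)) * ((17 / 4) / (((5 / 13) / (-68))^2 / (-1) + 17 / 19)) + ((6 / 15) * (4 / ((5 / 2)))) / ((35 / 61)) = 4435027627349 / 139484908500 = 31.80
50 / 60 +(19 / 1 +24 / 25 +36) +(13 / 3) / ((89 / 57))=795241 / 13350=59.57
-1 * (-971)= 971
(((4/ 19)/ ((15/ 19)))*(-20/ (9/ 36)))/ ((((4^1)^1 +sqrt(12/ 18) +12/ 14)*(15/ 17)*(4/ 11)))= -356048/ 25275 +73304*sqrt(6)/ 75825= -11.72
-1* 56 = -56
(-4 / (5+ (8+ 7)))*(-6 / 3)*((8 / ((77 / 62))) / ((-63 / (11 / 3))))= -992 / 6615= -0.15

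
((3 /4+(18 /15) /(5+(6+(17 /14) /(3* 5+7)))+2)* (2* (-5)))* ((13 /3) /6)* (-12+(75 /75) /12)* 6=120628651 /81720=1476.12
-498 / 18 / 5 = -5.53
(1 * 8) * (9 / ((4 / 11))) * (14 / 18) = 154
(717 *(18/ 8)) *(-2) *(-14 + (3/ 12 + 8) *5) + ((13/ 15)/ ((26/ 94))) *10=-2109379/ 24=-87890.79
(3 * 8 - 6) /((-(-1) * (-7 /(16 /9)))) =-32 /7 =-4.57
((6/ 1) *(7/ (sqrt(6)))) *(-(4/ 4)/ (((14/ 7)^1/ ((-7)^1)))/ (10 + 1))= 49 *sqrt(6)/ 22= 5.46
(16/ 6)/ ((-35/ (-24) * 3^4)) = 64/ 2835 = 0.02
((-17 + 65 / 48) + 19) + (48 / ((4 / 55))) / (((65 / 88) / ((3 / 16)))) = 106637 / 624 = 170.89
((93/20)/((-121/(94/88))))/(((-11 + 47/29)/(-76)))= -2408421/7240640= -0.33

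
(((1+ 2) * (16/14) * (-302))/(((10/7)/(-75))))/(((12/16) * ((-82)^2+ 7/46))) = 3334080/309311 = 10.78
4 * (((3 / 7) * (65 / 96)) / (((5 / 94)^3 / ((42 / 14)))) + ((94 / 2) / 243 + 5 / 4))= 23143.47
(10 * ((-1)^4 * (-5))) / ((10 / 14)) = -70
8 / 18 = 4 / 9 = 0.44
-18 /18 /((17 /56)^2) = -3136 /289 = -10.85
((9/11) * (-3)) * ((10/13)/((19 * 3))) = -90/2717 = -0.03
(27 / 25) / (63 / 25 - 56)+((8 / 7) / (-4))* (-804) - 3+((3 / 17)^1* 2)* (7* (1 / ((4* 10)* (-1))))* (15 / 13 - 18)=227.73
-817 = -817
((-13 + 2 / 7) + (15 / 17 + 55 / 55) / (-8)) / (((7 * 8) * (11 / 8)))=-1541 / 9163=-0.17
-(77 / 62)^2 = -5929 / 3844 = -1.54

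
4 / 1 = 4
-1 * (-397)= 397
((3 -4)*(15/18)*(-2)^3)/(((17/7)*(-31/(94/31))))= -13160/49011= -0.27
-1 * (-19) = 19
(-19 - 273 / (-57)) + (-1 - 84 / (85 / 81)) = -153841 / 1615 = -95.26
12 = 12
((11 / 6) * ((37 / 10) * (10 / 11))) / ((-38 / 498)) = -3071 / 38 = -80.82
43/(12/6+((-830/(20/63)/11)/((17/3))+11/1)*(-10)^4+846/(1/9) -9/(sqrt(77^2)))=-56287/395085809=-0.00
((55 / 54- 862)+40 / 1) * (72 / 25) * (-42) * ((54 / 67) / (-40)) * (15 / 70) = -3590973 / 8375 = -428.77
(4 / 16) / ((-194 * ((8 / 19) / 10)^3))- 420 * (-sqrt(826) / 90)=-857375 / 49664+14 * sqrt(826) / 3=116.86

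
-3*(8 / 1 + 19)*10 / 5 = -162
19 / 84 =0.23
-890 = -890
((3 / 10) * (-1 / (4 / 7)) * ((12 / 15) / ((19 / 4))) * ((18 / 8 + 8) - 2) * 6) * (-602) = 1251558 / 475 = 2634.86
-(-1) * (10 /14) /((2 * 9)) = 0.04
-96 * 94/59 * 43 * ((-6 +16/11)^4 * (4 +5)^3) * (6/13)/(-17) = 10607824800000000/190903999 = 55566278.63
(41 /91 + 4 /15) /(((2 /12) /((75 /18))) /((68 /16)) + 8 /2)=0.18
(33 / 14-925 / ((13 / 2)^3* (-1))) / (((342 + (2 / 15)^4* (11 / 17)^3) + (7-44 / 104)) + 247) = 43799950783125 / 4556252847844243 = 0.01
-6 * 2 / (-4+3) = 12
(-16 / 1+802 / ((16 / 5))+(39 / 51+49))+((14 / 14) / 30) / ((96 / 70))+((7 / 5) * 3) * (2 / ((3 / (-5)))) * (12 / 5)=6139927 / 24480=250.81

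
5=5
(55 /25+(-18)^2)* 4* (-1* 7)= -9133.60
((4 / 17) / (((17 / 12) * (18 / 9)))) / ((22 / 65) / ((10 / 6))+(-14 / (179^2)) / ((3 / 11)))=187439850 / 454746413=0.41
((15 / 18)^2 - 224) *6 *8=-32156 / 3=-10718.67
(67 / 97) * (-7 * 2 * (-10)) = 9380 / 97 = 96.70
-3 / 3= -1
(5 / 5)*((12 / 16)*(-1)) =-3 / 4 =-0.75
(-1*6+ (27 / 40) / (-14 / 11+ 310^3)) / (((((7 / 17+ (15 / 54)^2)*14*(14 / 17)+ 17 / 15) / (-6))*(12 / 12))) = 1841076564553287 / 346242744722528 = 5.32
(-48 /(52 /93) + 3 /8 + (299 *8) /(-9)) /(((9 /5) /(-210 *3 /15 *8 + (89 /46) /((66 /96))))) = 17321194765 /266409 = 65017.30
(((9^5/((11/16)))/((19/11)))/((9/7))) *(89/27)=2422224/19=127485.47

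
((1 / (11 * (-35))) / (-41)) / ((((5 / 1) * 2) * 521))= 1 / 82239850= 0.00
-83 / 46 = -1.80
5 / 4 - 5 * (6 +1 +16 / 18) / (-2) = 755 / 36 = 20.97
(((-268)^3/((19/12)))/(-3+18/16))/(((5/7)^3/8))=1690201440256/11875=142332752.86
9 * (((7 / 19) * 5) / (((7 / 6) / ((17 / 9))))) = 510 / 19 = 26.84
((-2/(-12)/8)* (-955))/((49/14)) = -955/168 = -5.68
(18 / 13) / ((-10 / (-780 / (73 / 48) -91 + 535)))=45252 / 4745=9.54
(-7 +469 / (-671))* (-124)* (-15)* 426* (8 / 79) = -32746654080 / 53009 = -617756.50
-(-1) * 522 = 522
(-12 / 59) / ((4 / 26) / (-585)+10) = -22815 / 1121708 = -0.02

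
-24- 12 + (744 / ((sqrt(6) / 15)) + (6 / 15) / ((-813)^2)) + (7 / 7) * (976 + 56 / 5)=3143568566 / 3304845 + 1860 * sqrt(6)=5507.25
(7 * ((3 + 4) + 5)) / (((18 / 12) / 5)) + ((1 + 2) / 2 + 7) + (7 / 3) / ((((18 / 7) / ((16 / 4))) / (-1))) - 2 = 15275 / 54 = 282.87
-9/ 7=-1.29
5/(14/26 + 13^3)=65/28568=0.00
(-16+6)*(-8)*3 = 240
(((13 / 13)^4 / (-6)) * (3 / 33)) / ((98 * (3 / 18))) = -0.00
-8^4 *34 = -139264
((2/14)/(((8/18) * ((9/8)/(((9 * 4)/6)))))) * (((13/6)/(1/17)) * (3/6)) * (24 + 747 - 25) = 164866/7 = 23552.29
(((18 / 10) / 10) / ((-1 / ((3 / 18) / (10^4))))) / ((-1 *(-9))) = -1 / 3000000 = -0.00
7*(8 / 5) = 56 / 5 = 11.20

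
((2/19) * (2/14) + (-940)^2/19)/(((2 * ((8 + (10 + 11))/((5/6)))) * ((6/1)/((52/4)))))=67006355/46284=1447.72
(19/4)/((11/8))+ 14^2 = 199.45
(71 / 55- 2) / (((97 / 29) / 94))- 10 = -159664 / 5335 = -29.93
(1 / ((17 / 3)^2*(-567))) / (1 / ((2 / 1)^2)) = -4 / 18207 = -0.00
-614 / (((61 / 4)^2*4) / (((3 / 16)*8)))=-3684 / 3721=-0.99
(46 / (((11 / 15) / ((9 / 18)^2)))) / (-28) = -345 / 616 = -0.56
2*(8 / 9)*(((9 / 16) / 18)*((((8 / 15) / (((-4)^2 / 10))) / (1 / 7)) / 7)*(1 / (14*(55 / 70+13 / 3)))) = 1 / 3870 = 0.00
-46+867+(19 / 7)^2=40590 / 49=828.37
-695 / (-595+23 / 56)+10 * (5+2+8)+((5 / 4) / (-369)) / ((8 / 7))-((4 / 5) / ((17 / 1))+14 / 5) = 1652248911611 / 11139844320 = 148.32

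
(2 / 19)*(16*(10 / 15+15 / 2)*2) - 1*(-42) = 3962 / 57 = 69.51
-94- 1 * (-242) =148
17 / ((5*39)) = 17 / 195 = 0.09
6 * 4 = 24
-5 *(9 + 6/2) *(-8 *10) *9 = 43200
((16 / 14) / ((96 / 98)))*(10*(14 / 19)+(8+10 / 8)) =2947 / 152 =19.39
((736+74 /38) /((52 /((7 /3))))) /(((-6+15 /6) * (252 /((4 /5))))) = -2003 /66690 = -0.03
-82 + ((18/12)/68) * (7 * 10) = -5471/68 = -80.46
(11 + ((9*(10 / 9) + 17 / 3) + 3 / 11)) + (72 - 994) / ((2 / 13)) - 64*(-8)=-179984 / 33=-5454.06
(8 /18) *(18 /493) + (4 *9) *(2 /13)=35600 /6409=5.55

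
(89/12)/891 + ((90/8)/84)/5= 10511/299376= 0.04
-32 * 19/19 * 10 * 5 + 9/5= -1598.20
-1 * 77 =-77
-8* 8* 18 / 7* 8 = -9216 / 7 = -1316.57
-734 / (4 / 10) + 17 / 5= -1831.60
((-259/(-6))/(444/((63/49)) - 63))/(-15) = -37/3630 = -0.01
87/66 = 29/22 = 1.32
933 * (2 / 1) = 1866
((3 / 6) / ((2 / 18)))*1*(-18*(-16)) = 1296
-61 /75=-0.81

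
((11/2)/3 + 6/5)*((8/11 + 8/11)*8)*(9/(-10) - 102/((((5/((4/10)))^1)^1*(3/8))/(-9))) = 9461088/1375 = 6880.79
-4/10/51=-0.01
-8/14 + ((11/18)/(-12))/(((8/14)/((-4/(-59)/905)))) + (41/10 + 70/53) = 4149913489/855772344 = 4.85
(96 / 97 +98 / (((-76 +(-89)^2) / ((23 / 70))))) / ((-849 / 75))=-3781217 / 43070619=-0.09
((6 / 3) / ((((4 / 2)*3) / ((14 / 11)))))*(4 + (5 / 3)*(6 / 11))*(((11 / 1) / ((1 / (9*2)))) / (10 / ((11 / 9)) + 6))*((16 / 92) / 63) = 24 / 299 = 0.08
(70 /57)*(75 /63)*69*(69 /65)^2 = 365010 /3211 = 113.67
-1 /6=-0.17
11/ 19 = 0.58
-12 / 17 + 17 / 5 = 229 / 85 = 2.69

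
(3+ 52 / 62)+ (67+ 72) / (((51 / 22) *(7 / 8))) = 800867 / 11067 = 72.37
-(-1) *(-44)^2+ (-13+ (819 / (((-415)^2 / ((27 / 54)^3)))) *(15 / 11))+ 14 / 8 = 5834227667 / 3031160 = 1924.75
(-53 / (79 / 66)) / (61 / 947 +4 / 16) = -4416808 / 31363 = -140.83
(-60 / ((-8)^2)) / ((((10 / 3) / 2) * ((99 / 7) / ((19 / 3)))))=-133 / 528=-0.25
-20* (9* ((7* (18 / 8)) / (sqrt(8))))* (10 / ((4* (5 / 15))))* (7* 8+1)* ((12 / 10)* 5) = -2570960.71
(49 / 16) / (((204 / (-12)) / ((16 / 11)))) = -49 / 187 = -0.26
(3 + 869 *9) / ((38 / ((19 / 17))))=3912 / 17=230.12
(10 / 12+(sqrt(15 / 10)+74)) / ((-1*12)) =-449 / 72 - sqrt(6) / 24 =-6.34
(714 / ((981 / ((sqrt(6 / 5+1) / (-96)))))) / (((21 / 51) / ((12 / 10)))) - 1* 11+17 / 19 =-192 / 19 - 289* sqrt(55) / 65400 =-10.14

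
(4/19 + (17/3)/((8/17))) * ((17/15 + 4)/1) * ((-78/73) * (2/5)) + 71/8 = -14984573/832200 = -18.01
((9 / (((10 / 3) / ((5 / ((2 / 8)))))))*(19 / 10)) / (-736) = -0.14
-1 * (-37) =37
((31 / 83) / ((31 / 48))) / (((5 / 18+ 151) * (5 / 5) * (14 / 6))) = 2592 / 1582063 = 0.00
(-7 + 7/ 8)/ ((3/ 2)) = -49/ 12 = -4.08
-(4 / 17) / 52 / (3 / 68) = -4 / 39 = -0.10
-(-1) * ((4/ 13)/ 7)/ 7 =0.01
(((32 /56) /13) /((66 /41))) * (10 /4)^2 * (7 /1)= 1025 /858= 1.19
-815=-815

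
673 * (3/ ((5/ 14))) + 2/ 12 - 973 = 140411/ 30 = 4680.37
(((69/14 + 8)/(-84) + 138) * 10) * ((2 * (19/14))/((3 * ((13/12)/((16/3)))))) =246402640/40131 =6139.96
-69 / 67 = -1.03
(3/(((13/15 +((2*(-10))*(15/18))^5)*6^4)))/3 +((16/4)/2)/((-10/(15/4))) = -18749987379/24999983152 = -0.75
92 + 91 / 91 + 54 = 147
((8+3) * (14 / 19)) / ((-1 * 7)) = -22 / 19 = -1.16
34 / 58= 17 / 29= 0.59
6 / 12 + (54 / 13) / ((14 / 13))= 61 / 14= 4.36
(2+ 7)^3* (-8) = -5832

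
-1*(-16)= 16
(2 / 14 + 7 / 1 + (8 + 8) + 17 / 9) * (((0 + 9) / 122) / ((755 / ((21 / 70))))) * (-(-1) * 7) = 4731 / 921100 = 0.01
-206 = -206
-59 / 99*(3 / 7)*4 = -236 / 231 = -1.02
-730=-730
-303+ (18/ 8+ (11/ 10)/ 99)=-54133/ 180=-300.74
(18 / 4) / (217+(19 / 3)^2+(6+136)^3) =81 / 51543812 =0.00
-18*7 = -126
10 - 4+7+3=16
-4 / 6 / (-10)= 1 / 15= 0.07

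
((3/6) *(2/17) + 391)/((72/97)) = 26869/51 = 526.84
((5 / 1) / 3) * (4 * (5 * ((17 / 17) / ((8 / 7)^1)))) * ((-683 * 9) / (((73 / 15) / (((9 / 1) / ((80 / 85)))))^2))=-692196.99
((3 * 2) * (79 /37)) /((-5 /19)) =-9006 /185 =-48.68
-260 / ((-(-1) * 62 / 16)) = -2080 / 31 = -67.10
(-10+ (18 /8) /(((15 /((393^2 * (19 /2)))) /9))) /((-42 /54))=-713087433 /280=-2546740.83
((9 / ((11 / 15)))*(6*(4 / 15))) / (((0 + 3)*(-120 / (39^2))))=-4563 / 55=-82.96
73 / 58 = 1.26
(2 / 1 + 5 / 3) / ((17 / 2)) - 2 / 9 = 32 / 153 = 0.21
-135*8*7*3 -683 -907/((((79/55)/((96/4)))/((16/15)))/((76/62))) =-105744115/2449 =-43178.49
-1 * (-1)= 1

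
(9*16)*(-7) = -1008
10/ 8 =5/ 4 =1.25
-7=-7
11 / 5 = 2.20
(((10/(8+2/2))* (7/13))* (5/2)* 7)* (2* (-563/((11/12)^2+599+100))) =-16.85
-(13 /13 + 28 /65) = -93 /65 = -1.43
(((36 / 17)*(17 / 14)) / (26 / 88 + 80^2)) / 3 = 88 / 657097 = 0.00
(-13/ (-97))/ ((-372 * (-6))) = 13/ 216504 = 0.00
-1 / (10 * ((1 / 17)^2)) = -289 / 10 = -28.90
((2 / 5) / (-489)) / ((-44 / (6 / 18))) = 1 / 161370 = 0.00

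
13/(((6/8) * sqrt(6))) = 26 * sqrt(6)/9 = 7.08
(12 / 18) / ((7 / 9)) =0.86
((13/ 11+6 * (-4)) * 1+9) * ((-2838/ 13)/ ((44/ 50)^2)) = 6127500/ 1573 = 3895.42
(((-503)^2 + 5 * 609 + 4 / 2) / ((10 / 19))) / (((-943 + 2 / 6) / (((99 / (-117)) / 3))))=6689463 / 45955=145.57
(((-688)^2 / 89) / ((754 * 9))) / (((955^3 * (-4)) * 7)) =-59168 / 1841119683346125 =-0.00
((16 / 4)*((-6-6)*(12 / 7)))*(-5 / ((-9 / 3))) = -960 / 7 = -137.14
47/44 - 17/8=-93/88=-1.06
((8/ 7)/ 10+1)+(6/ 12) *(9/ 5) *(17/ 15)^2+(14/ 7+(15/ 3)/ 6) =13397/ 2625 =5.10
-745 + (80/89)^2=-744.19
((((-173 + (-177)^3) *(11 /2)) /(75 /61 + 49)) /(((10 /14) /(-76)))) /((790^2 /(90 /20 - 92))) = -1732110336803 /191224240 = -9058.01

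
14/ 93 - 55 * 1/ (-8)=5227/ 744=7.03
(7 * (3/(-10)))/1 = -21/10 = -2.10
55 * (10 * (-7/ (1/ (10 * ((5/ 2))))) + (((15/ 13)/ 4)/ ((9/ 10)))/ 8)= -60058625/ 624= -96247.80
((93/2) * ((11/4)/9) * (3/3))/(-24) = -341/576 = -0.59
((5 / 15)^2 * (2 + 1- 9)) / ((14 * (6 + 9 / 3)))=-1 / 189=-0.01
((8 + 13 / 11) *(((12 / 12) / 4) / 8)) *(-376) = -4747 / 44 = -107.89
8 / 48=1 / 6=0.17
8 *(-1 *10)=-80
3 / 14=0.21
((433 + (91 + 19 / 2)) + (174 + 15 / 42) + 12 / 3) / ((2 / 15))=5338.93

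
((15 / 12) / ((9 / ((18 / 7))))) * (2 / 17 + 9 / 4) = 115 / 136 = 0.85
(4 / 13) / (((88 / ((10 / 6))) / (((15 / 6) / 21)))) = 0.00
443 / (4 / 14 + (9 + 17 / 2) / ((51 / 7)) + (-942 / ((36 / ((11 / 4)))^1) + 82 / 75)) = -6.50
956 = 956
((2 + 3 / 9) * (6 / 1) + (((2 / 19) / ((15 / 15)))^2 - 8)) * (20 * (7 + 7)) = 607600 / 361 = 1683.10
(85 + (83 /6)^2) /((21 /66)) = 109439 /126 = 868.56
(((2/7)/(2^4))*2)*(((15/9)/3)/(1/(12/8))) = 5/168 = 0.03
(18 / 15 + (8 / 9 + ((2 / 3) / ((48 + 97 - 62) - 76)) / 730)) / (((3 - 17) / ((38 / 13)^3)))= -1317943132 / 353640105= -3.73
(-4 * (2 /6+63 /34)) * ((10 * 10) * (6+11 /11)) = -312200 /51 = -6121.57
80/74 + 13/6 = 721/222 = 3.25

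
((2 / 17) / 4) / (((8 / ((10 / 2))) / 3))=15 / 272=0.06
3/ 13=0.23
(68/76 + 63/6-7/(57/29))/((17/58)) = 1363/51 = 26.73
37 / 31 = 1.19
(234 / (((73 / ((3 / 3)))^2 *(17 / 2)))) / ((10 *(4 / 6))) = 351 / 452965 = 0.00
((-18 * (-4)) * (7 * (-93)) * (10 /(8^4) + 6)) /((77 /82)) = -421858881 /1408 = -299615.68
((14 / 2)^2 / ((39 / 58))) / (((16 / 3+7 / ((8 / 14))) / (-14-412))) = -4842768 / 2743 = -1765.50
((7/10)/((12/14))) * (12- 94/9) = 343/270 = 1.27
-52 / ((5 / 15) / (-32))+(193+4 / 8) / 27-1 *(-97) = 30577 / 6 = 5096.17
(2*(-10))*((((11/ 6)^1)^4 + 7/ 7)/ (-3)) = 79685/ 972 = 81.98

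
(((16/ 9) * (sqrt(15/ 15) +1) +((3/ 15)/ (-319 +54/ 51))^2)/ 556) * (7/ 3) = 163598558207/ 10964023582500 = 0.01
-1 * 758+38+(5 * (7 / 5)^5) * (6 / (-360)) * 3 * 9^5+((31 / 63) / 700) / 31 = -80114.92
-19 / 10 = -1.90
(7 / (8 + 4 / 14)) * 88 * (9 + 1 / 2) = 20482 / 29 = 706.28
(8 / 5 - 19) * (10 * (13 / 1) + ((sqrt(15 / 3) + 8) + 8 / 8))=-12093 / 5 - 87 * sqrt(5) / 5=-2457.51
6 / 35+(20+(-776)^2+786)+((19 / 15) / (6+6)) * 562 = 379916141 / 630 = 603041.49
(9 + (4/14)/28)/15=883/1470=0.60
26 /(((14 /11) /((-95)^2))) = 1290575 /7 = 184367.86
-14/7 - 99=-101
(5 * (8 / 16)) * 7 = 35 / 2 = 17.50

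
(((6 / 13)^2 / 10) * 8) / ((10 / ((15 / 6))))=36 / 845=0.04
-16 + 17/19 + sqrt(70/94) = -287/19 + sqrt(1645)/47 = -14.24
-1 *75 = -75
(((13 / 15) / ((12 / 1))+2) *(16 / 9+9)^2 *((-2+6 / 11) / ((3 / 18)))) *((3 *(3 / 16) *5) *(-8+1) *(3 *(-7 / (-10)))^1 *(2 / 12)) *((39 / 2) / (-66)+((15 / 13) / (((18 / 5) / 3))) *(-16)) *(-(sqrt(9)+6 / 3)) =1134879.99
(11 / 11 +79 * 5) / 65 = 396 / 65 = 6.09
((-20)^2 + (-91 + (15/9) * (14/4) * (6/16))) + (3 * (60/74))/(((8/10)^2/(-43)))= 87473/592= 147.76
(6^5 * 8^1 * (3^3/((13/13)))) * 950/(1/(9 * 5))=71803584000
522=522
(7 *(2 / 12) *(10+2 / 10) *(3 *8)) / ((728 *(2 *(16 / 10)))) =51 / 416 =0.12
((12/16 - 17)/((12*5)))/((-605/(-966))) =-2093/4840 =-0.43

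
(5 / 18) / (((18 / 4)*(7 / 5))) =25 / 567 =0.04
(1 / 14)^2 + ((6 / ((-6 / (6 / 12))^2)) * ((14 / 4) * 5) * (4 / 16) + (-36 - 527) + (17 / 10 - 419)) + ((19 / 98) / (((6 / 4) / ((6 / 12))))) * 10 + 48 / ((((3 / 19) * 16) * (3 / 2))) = -15159419 / 15680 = -966.80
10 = 10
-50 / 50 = -1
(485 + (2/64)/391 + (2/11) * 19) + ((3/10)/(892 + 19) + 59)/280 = 10722285917261/21941981600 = 488.67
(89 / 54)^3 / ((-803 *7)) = -704969 / 885105144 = -0.00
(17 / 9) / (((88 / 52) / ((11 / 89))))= 221 / 1602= 0.14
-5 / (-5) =1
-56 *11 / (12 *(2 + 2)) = -77 / 6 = -12.83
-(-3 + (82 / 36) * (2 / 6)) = 121 / 54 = 2.24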